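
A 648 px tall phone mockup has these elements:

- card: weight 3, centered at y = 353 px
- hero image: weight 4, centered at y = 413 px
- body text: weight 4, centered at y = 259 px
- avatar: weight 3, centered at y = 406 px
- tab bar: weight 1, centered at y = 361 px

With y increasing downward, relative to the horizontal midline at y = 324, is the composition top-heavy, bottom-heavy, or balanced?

Weights sum to 3 + 4 + 4 + 3 + 1 = 15.
y-moment: 3·353 + 4·413 + 4·259 + 3·406 + 1·361 = 5326; centroid 5326/15 ≈ 355.07.
Since 355.1 is below (larger y than) 324, the composition reads bottom-heavy.

bottom-heavy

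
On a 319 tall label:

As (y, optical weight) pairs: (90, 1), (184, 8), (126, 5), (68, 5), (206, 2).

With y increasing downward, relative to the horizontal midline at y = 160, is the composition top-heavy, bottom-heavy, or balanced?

top-heavy

Σw = 1 + 8 + 5 + 5 + 2 = 21.
Σw·y = 1·90 + 8·184 + 5·126 + 5·68 + 2·206 = 2944, so ȳ = 2944/21 ≈ 140.19.
Since 140.2 is above (smaller y than) 160, the composition reads top-heavy.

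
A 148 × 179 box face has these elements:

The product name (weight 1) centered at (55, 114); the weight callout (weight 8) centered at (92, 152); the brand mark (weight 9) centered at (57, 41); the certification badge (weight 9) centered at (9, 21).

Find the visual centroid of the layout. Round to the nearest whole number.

(51, 70)

Total weight = 1 + 8 + 9 + 9 = 27.
x: (1·55 + 8·92 + 9·57 + 9·9) / 27 = 1385 / 27 ≈ 51.30
y: (1·114 + 8·152 + 9·41 + 9·21) / 27 = 1888 / 27 ≈ 69.93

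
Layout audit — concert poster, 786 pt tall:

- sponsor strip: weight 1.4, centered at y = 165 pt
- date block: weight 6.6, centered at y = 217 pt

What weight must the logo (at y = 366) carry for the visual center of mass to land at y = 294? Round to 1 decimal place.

w ≈ 9.6

Fixed elements: Σw = 1.4 + 6.6 = 8.0, Σw·y = 1.4·165 + 6.6·217 = 1663.2.
For the centroid to hit 294: (1663.2 + w·366) / (8.0 + w) = 294.
Rearranging, w·(366 − 294) = 294·8.0 − 1663.2 = 688.8, so w ≈ 688.8/72 = 9.57.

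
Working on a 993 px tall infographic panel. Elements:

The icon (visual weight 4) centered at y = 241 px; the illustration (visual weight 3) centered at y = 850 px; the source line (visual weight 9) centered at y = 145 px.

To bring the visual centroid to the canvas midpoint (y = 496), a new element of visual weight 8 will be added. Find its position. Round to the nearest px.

New total weight: (4 + 3 + 9) + 8 = 24.
Along y: (4819 + 8·y) / 24 = 496 (existing moment 4·241 + 3·850 + 9·145 = 4819) ⇒ y = (11904 − 4819) / 8 ≈ 885.62.

y ≈ 886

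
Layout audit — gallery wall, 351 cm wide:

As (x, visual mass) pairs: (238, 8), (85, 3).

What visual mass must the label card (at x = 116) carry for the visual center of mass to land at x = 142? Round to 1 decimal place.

Existing Σw = 11 (8 + 3); existing moment 8·238 + 3·85 = 2159.
Set Σw·x/Σw = 142: (2159 + 116w) = 142·(11 + w).
So w = (142·11 − 2159)/(116 − 142) = -597/-26 ≈ 22.96.

w ≈ 23.0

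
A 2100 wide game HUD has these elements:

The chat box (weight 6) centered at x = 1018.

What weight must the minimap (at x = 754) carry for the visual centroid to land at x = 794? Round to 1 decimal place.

w ≈ 33.6

The single fixed element contributes weight 6, moment 6·1018 = 6108.
Balance at x = 794 requires (6108 + w·754) / (6 + w) = 794.
Solving: w = (794·6 − 6108) / (754 − 794) = -1344 / -40 ≈ 33.60.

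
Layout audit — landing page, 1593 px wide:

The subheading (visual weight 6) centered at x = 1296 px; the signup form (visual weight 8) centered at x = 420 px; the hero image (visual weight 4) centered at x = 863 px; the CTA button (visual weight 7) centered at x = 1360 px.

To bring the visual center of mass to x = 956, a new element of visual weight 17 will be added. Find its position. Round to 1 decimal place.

x ≈ 943.8

After adding the new element, total weight = 6 + 8 + 4 + 7 + 17 = 42.
Along x: (24108 + 17·x) / 42 = 956 (existing moment 6·1296 + 8·420 + 4·863 + 7·1360 = 24108) ⇒ x = (40152 − 24108) / 17 ≈ 943.76.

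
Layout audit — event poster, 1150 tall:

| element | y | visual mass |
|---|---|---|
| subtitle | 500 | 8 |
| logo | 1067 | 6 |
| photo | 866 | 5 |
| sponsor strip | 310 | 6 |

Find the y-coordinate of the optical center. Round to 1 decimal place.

Total weight = 8 + 6 + 5 + 6 = 25.
Σw·y = 8·500 + 6·1067 + 5·866 + 6·310 = 16592, so ȳ = 16592/25 ≈ 663.68.

y ≈ 663.7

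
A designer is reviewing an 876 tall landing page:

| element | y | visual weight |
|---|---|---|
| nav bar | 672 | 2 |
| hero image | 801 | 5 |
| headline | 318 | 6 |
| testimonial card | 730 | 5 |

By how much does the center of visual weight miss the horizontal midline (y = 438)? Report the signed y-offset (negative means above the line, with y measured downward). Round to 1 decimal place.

Total weight = 2 + 5 + 6 + 5 = 18.
y-moment: 2·672 + 5·801 + 6·318 + 5·730 = 10907; centroid 10907/18 ≈ 605.94.
Against y = 438, that's 605.94 − 438 = 167.94.

≈ 167.9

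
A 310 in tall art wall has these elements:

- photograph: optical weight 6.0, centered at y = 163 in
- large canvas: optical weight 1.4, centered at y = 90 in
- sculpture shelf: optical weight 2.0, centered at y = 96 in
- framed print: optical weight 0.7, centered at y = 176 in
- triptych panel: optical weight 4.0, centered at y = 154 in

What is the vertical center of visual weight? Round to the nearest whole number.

y ≈ 144

Weights sum to 6.0 + 1.4 + 2.0 + 0.7 + 4.0 = 14.1.
Σw·y = 6.0·163 + 1.4·90 + 2.0·96 + 0.7·176 + 4.0·154 = 2035.2, so ȳ = 2035.2/14.1 ≈ 144.34.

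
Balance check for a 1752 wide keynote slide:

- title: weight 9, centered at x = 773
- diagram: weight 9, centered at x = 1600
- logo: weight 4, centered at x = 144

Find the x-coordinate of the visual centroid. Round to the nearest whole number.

x ≈ 997

Total weight = 9 + 9 + 4 = 22.
Σw·x = 9·773 + 9·1600 + 4·144 = 21933, so x̄ = 21933/22 ≈ 996.95.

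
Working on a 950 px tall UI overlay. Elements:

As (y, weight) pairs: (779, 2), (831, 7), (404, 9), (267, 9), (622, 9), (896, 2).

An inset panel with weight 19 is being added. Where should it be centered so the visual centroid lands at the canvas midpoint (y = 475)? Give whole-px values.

y ≈ 330

New total weight: (2 + 7 + 9 + 9 + 9 + 2) + 19 = 57.
y: need Σw·y = 57·475 = 27075. Existing = 2·779 + 7·831 + 9·404 + 9·267 + 9·622 + 2·896 = 20804. Remainder 6271 / 19 ≈ 330.05.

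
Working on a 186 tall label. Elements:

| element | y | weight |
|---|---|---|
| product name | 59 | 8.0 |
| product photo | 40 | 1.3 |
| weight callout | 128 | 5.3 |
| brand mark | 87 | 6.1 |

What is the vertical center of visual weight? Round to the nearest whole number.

y ≈ 84

Weights sum to 8.0 + 1.3 + 5.3 + 6.1 = 20.7.
y: (8.0·59 + 1.3·40 + 5.3·128 + 6.1·87) / 20.7 = 1733.1 / 20.7 ≈ 83.72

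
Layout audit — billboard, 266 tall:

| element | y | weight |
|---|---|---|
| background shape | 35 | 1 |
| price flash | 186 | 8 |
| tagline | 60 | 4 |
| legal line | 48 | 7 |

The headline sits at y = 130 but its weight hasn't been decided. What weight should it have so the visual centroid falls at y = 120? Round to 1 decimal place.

w ≈ 30.1

Fixed elements: Σw = 1 + 8 + 4 + 7 = 20, Σw·y = 1·35 + 8·186 + 4·60 + 7·48 = 2099.
For the centroid to hit 120: (2099 + w·130) / (20 + w) = 120.
Solving: w = (120·20 − 2099) / (130 − 120) = 301 / 10 ≈ 30.10.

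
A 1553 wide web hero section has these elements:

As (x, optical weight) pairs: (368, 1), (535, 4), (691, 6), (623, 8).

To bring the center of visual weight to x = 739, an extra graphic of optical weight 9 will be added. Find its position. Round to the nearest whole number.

x ≈ 1006

With the extra graphic, Σw becomes 1 + 4 + 6 + 8 + 9 = 28.
Along x: (11638 + 9·x) / 28 = 739 (existing moment 1·368 + 4·535 + 6·691 + 8·623 = 11638) ⇒ x = (20692 − 11638) / 9 ≈ 1006.00.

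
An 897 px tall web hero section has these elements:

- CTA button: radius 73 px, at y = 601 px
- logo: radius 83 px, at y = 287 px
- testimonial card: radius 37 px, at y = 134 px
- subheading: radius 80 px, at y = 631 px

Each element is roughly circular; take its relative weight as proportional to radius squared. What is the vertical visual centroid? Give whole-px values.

r² weights: CTA button 73² = 5329, logo 83² = 6889, testimonial card 37² = 1369, subheading 80² = 6400. Total = 19987.
y: (5329·601 + 6889·287 + 1369·134 + 6400·631) / 19987 = 9401718 / 19987 ≈ 470.39

y ≈ 470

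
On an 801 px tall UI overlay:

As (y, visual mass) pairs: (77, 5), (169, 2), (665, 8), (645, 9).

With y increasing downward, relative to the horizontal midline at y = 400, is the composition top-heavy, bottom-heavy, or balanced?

bottom-heavy

Weights sum to 5 + 2 + 8 + 9 = 24.
y: (5·77 + 2·169 + 8·665 + 9·645) / 24 = 11848 / 24 ≈ 493.67
493.7 lies below (larger y than) the midline 400, so the layout is bottom-heavy.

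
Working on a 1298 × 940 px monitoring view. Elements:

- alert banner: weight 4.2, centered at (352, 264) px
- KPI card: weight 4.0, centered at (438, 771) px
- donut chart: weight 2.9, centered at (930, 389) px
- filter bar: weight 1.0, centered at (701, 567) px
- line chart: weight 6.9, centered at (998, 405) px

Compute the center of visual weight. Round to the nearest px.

Total weight = 4.2 + 4.0 + 2.9 + 1.0 + 6.9 = 19.0.
x-moment: 4.2·352 + 4.0·438 + 2.9·930 + 1.0·701 + 6.9·998 = 13514.6; centroid 13514.6/19.0 ≈ 711.29.
y-moment: 4.2·264 + 4.0·771 + 2.9·389 + 1.0·567 + 6.9·405 = 8682.4; centroid 8682.4/19.0 ≈ 456.97.

(711, 457)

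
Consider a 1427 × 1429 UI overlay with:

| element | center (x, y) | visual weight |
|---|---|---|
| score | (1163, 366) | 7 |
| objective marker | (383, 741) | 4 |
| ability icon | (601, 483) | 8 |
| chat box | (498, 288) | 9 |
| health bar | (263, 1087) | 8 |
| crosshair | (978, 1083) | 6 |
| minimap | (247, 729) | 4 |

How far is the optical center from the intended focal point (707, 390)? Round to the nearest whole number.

Weights sum to 7 + 4 + 8 + 9 + 8 + 6 + 4 = 46.
x: (7·1163 + 4·383 + 8·601 + 9·498 + 8·263 + 6·978 + 4·247) / 46 = 27923 / 46 ≈ 607.02
y: (7·366 + 4·741 + 8·483 + 9·288 + 8·1087 + 6·1083 + 4·729) / 46 = 30092 / 46 ≈ 654.17
Offset from (707, 390): Δx ≈ -99.98, Δy ≈ 264.17; distance = √(Δx² + Δy²) ≈ 282.46.

≈ 282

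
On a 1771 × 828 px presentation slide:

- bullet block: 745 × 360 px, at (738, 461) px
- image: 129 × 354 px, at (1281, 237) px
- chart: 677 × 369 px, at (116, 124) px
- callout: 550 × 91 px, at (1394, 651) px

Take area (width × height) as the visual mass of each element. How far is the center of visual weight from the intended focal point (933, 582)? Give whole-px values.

Areas → weights: bullet block 745·360 = 268200, image 129·354 = 45666, chart 677·369 = 249813, callout 550·91 = 50050; Σw = 613729.
x: (268200·738 + 45666·1281 + 249813·116 + 50050·1394) / 613729 = 355177754 / 613729 ≈ 578.72
y: (268200·461 + 45666·237 + 249813·124 + 50050·651) / 613729 = 198022404 / 613729 ≈ 322.65
Offset from (933, 582): Δx ≈ -354.28, Δy ≈ -259.35; distance = √(Δx² + Δy²) ≈ 439.06.

≈ 439 px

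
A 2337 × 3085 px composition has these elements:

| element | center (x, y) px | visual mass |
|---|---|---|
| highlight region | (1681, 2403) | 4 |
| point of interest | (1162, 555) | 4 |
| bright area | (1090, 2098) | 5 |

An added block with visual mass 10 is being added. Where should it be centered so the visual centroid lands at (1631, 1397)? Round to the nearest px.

(2069, 981)

New total weight: (4 + 4 + 5) + 10 = 23.
Along x: (16822 + 10·x) / 23 = 1631 (existing moment 4·1681 + 4·1162 + 5·1090 = 16822) ⇒ x = (37513 − 16822) / 10 ≈ 2069.10.
Along y: (22322 + 10·y) / 23 = 1397 (existing moment 4·2403 + 4·555 + 5·2098 = 22322) ⇒ y = (32131 − 22322) / 10 ≈ 980.90.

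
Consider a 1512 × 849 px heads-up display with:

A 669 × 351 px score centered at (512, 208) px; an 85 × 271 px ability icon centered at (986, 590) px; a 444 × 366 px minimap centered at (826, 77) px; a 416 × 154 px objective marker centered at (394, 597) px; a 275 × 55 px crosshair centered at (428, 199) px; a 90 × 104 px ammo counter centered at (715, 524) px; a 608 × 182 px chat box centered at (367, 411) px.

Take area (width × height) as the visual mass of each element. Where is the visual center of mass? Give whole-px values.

Taking area as weight: score 669·351 = 234819, ability icon 85·271 = 23035, minimap 444·366 = 162504, objective marker 416·154 = 64064, crosshair 275·55 = 15125, ammo counter 90·104 = 9360, chat box 608·182 = 110656. Sum 619563.
Σw·x = 356186010; x̄ = 356186010/619563 ≈ 574.90.
y: moment 166586149 / weight 619563 ≈ 268.88

(575, 269)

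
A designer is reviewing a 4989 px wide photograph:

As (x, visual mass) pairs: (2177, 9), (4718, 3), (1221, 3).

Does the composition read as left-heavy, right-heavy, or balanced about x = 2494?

balanced

Total weight = 9 + 3 + 3 = 15.
x: (9·2177 + 3·4718 + 3·1221) / 15 = 37410 / 15 ≈ 2494.00
That equals the midline 2494 — balanced.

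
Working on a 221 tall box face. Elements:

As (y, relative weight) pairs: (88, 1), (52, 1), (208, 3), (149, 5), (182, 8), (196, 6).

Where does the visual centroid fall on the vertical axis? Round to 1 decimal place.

y ≈ 172.5

Total weight = 1 + 1 + 3 + 5 + 8 + 6 = 24.
y-moment: 1·88 + 1·52 + 3·208 + 5·149 + 8·182 + 6·196 = 4141; centroid 4141/24 ≈ 172.54.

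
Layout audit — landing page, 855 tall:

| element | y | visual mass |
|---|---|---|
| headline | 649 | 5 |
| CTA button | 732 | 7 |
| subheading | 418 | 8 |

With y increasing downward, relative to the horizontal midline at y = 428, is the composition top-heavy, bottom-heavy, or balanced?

bottom-heavy

Weights sum to 5 + 7 + 8 = 20.
y: (5·649 + 7·732 + 8·418) / 20 = 11713 / 20 ≈ 585.65
Since 585.6 is below (larger y than) 428, the composition reads bottom-heavy.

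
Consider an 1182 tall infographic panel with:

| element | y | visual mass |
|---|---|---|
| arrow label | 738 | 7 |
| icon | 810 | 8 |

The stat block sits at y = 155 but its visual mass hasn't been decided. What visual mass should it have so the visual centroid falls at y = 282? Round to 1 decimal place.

Existing Σw = 15 (7 + 8); existing moment 7·738 + 8·810 = 11646.
Set Σw·y/Σw = 282: (11646 + 155w) = 282·(15 + w).
Rearranging, w·(155 − 282) = 282·15 − 11646 = -7416, so w ≈ -7416/-127 = 58.39.

w ≈ 58.4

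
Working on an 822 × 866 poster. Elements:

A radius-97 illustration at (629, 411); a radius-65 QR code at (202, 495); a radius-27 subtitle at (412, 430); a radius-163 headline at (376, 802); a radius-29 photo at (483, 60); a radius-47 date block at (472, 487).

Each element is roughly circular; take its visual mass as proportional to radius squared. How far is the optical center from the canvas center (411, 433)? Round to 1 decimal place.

Weights ∝ r²: illustration 97² = 9409, QR code 65² = 4225, subtitle 27² = 729, headline 163² = 26569, photo 29² = 841, date block 47² = 2209; Σw = 43982.
x: moment 18510854 / weight 43982 ≈ 420.87
Σw·y = 28706525; ȳ = 28706525/43982 ≈ 652.69.
From (411, 433): dx = 9.87, dy = 219.69, so the distance is √(dx²+dy²) ≈ 219.91.

≈ 219.9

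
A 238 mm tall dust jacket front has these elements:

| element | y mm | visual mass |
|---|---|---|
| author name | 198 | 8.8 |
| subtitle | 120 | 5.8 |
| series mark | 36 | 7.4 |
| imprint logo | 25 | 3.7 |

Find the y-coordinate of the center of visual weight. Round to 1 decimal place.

y ≈ 108.8

Weights sum to 8.8 + 5.8 + 7.4 + 3.7 = 25.7.
Σw·y = 8.8·198 + 5.8·120 + 7.4·36 + 3.7·25 = 2797.3, so ȳ = 2797.3/25.7 ≈ 108.84.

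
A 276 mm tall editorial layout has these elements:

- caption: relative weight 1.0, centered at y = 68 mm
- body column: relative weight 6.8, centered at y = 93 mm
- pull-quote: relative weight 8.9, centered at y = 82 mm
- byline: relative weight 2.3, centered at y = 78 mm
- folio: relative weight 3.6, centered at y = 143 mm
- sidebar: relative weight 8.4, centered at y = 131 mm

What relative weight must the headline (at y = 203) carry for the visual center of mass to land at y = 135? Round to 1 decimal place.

w ≈ 14.1

Known weights sum to 1.0 + 6.8 + 8.9 + 2.3 + 3.6 + 8.4 = 31.0; their moment is 1.0·68 + 6.8·93 + 8.9·82 + 2.3·78 + 3.6·143 + 8.4·131 = 3224.8.
For the centroid to hit 135: (3224.8 + w·203) / (31.0 + w) = 135.
Rearranging, w·(203 − 135) = 135·31.0 − 3224.8 = 960.2, so w ≈ 960.2/68 = 14.12.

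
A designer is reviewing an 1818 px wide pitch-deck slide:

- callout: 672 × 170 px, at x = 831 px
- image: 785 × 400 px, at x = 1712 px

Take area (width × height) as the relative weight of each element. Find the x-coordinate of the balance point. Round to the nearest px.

x ≈ 1477

Areas → weights: callout 672·170 = 114240, image 785·400 = 314000; Σw = 428240.
x: (114240·831 + 314000·1712) / 428240 = 632501440 / 428240 ≈ 1476.98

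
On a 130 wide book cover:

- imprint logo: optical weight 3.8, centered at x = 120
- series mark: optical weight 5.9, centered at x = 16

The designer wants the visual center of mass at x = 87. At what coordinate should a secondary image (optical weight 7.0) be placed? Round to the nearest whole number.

x ≈ 129

With the secondary image, Σw becomes 3.8 + 5.9 + 7.0 = 16.7.
Along x: (550.4 + 7.0·x) / 16.7 = 87 (existing moment 3.8·120 + 5.9·16 = 550.4) ⇒ x = (1452.9 − 550.4) / 7.0 ≈ 128.93.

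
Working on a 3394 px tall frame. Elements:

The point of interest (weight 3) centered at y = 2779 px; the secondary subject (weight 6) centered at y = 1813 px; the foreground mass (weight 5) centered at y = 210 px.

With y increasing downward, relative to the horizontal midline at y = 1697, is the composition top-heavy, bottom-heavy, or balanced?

top-heavy

Σw = 3 + 6 + 5 = 14.
y-moment: 3·2779 + 6·1813 + 5·210 = 20265; centroid 20265/14 ≈ 1447.50.
1447.5 lies above (smaller y than) the midline 1697, so the layout is top-heavy.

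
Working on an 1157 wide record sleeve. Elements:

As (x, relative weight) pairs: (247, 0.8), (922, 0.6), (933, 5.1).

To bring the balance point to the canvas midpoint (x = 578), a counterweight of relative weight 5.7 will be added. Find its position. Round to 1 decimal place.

x ≈ 270.6

New total weight: (0.8 + 0.6 + 5.1) + 5.7 = 12.2.
Along x: (5509.1 + 5.7·x) / 12.2 = 578 (existing moment 0.8·247 + 0.6·922 + 5.1·933 = 5509.1) ⇒ x = (7051.6 − 5509.1) / 5.7 ≈ 270.61.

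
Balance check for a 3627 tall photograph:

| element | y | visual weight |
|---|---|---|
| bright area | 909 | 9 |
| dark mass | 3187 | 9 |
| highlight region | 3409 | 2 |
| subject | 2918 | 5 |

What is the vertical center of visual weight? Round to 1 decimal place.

Total weight = 9 + 9 + 2 + 5 = 25.
Σw·y = 9·909 + 9·3187 + 2·3409 + 5·2918 = 58272, so ȳ = 58272/25 ≈ 2330.88.

y ≈ 2330.9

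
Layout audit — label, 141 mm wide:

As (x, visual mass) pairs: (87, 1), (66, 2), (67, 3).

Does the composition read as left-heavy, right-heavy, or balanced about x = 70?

balanced

Σw = 1 + 2 + 3 = 6.
Σw·x = 1·87 + 2·66 + 3·67 = 420, so x̄ = 420/6 ≈ 70.00.
The centroid 70.00 matches the midline at 70, so the layout is balanced.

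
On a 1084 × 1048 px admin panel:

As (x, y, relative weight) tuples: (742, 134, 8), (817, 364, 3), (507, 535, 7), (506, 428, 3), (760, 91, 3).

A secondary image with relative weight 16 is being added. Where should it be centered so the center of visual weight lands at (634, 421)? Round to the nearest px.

(602, 586)

With the secondary image, Σw becomes 8 + 3 + 7 + 3 + 3 + 16 = 40.
x: need Σw·x = 40·634 = 25360. Existing = 8·742 + 3·817 + 7·507 + 3·506 + 3·760 = 15734. Remainder 9626 / 16 ≈ 601.62.
y: need Σw·y = 40·421 = 16840. Existing = 8·134 + 3·364 + 7·535 + 3·428 + 3·91 = 7466. Remainder 9374 / 16 ≈ 585.88.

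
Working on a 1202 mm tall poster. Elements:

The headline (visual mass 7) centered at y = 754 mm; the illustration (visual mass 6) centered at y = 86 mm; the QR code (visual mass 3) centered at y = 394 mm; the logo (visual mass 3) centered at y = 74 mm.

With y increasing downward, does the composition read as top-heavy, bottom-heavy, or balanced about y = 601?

Total weight = 7 + 6 + 3 + 3 = 19.
y: (7·754 + 6·86 + 3·394 + 3·74) / 19 = 7198 / 19 ≈ 378.84
378.8 vs midline 601 → top-heavy.

top-heavy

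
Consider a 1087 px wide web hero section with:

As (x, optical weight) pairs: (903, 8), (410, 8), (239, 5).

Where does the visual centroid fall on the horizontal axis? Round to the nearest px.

Σw = 8 + 8 + 5 = 21.
x-moment: 8·903 + 8·410 + 5·239 = 11699; centroid 11699/21 ≈ 557.10.

x ≈ 557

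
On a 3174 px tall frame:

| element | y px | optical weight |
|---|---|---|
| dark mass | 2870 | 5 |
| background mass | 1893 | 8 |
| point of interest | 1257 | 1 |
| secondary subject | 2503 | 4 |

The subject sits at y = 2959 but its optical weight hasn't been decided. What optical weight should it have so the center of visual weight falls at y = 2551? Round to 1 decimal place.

w ≈ 12.6

Fixed elements: Σw = 5 + 8 + 1 + 4 = 18, Σw·y = 5·2870 + 8·1893 + 1·1257 + 4·2503 = 40763.
For the centroid to hit 2551: (40763 + w·2959) / (18 + w) = 2551.
So w = (2551·18 − 40763)/(2959 − 2551) = 5155/408 ≈ 12.63.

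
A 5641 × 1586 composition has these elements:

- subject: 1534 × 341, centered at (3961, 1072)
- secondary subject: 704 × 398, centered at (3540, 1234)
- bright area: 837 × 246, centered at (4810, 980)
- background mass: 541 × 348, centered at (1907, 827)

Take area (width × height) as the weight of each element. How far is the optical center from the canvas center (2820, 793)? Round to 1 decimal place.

≈ 904.5

Taking area as weight: subject 1534·341 = 523094, secondary subject 704·398 = 280192, bright area 837·246 = 205902, background mass 541·348 = 188268. Sum 1197456.
x-moment: 523094·3961 + 280192·3540 + 205902·4810 + 188268·1907 = 4413270710; centroid 4413270710/1197456 ≈ 3685.54.
y-moment: 523094·1072 + 280192·1234 + 205902·980 + 188268·827 = 1263995292; centroid 1263995292/1197456 ≈ 1055.57.
From (2820, 793): dx = 865.54, dy = 262.57, so the distance is √(dx²+dy²) ≈ 904.49.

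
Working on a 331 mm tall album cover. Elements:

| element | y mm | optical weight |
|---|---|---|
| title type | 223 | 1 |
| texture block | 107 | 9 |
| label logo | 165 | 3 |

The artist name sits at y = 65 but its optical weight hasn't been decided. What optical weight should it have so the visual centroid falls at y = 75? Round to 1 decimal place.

Fixed elements: Σw = 1 + 9 + 3 = 13, Σw·y = 1·223 + 9·107 + 3·165 = 1681.
Set Σw·y/Σw = 75: (1681 + 65w) = 75·(13 + w).
Solving: w = (75·13 − 1681) / (65 − 75) = -706 / -10 ≈ 70.60.

w ≈ 70.6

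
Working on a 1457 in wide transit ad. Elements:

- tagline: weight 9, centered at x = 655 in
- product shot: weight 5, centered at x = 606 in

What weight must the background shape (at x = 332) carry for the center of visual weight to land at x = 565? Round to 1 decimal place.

Fixed elements: Σw = 9 + 5 = 14, Σw·x = 9·655 + 5·606 = 8925.
For the centroid to hit 565: (8925 + w·332) / (14 + w) = 565.
Rearranging, w·(332 − 565) = 565·14 − 8925 = -1015, so w ≈ -1015/-233 = 4.36.

w ≈ 4.4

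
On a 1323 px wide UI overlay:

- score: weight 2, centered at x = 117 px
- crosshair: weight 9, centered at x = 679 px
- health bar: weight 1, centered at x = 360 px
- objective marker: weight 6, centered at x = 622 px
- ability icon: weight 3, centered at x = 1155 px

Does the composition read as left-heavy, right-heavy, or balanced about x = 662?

Total weight = 2 + 9 + 1 + 6 + 3 = 21.
Σw·x = 2·117 + 9·679 + 1·360 + 6·622 + 3·1155 = 13902, so x̄ = 13902/21 ≈ 662.00.
That equals the midline 662 — balanced.

balanced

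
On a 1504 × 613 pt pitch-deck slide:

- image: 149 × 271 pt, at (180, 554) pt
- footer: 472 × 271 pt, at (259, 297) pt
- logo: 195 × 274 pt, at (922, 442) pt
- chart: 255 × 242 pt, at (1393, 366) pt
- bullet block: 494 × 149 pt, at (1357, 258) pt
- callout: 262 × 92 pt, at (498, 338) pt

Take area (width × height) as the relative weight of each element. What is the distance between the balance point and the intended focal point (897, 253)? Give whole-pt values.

Areas: image 149·271 = 40379, footer 472·271 = 127912, logo 195·274 = 53430, chart 255·242 = 61710, bullet block 494·149 = 73606, callout 262·92 = 24104. Total weight = 381141.
Σw·x = 287509052; x̄ = 287509052/381141 ≈ 754.34.
Σw·y = 133699250; ȳ = 133699250/381141 ≈ 350.79.
From (897, 253): dx = -142.66, dy = 97.79, so the distance is √(dx²+dy²) ≈ 172.96.

≈ 173 pt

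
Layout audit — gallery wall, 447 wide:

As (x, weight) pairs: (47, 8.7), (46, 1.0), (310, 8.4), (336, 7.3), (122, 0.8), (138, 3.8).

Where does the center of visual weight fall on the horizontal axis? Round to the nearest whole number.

Σw = 8.7 + 1.0 + 8.4 + 7.3 + 0.8 + 3.8 = 30.0.
x: moment 6133.7 / weight 30.0 ≈ 204.46

x ≈ 204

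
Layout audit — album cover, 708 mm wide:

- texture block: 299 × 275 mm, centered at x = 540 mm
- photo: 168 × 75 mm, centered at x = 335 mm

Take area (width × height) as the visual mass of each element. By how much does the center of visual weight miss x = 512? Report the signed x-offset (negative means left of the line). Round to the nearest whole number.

≈ 1 mm

Taking area as weight: texture block 299·275 = 82225, photo 168·75 = 12600. Sum 94825.
x-moment: 82225·540 + 12600·335 = 48622500; centroid 48622500/94825 ≈ 512.76.
Difference: 512.76 − 512 ≈ 0.76.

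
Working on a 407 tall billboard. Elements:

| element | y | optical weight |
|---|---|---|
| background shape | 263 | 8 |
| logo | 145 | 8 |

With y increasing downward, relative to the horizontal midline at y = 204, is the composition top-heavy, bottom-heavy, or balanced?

Σw = 8 + 8 = 16.
Σw·y = 8·263 + 8·145 = 3264, so ȳ = 3264/16 ≈ 204.00.
That equals the midline 204 — balanced.

balanced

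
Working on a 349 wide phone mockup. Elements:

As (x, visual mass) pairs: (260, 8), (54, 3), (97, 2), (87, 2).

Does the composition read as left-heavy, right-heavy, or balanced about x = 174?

balanced

Total weight = 8 + 3 + 2 + 2 = 15.
x: (8·260 + 3·54 + 2·97 + 2·87) / 15 = 2610 / 15 ≈ 174.00
That equals the midline 174 — balanced.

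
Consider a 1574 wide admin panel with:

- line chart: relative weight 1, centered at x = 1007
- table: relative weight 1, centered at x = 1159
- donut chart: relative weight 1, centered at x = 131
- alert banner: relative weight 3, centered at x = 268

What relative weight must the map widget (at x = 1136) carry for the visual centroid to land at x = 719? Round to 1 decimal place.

w ≈ 2.9

Fixed elements: Σw = 1 + 1 + 1 + 3 = 6, Σw·x = 1·1007 + 1·1159 + 1·131 + 3·268 = 3101.
Set Σw·x/Σw = 719: (3101 + 1136w) = 719·(6 + w).
Solving: w = (719·6 − 3101) / (1136 − 719) = 1213 / 417 ≈ 2.91.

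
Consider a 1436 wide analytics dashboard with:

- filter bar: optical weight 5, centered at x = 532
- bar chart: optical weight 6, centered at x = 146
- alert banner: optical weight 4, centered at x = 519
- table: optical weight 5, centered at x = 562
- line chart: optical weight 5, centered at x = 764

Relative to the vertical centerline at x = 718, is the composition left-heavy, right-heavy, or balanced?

left-heavy

Weights sum to 5 + 6 + 4 + 5 + 5 = 25.
Σw·x = 5·532 + 6·146 + 4·519 + 5·562 + 5·764 = 12242, so x̄ = 12242/25 ≈ 489.68.
Since 489.7 is left of 718, the composition reads left-heavy.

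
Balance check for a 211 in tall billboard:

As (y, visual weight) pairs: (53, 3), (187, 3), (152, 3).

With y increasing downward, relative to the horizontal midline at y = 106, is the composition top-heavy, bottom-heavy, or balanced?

bottom-heavy

Weights sum to 3 + 3 + 3 = 9.
y: (3·53 + 3·187 + 3·152) / 9 = 1176 / 9 ≈ 130.67
130.7 lies below (larger y than) the midline 106, so the layout is bottom-heavy.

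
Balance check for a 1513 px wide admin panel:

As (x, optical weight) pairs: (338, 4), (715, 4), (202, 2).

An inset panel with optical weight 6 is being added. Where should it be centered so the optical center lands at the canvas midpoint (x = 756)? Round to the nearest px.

New total weight: (4 + 4 + 2) + 6 = 16.
x: target moment 16×756 = 12096; current 4·338 + 4·715 + 2·202 = 4616; the inset panel supplies 7480, so x = 7480/6 ≈ 1246.67.

x ≈ 1247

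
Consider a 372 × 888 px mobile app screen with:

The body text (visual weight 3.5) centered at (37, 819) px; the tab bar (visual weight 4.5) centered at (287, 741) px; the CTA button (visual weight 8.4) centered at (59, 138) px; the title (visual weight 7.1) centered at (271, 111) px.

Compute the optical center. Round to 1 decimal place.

Weights sum to 3.5 + 4.5 + 8.4 + 7.1 = 23.5.
x: (3.5·37 + 4.5·287 + 8.4·59 + 7.1·271) / 23.5 = 3840.7 / 23.5 ≈ 163.43
y: (3.5·819 + 4.5·741 + 8.4·138 + 7.1·111) / 23.5 = 8148.3 / 23.5 ≈ 346.74

(163.4, 346.7)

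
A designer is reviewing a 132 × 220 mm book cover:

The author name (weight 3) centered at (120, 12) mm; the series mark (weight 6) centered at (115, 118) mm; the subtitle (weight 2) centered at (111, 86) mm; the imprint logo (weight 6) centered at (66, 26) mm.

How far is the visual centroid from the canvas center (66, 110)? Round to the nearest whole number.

≈ 57 mm

Σw = 3 + 6 + 2 + 6 = 17.
x-moment: 3·120 + 6·115 + 2·111 + 6·66 = 1668; centroid 1668/17 ≈ 98.12.
y-moment: 3·12 + 6·118 + 2·86 + 6·26 = 1072; centroid 1072/17 ≈ 63.06.
Offset from (66, 110): Δx ≈ 32.12, Δy ≈ -46.94; distance = √(Δx² + Δy²) ≈ 56.88.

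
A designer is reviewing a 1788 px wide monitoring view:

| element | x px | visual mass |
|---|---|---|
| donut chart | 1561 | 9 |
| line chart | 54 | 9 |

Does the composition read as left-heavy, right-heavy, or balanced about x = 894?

left-heavy

Weights sum to 9 + 9 = 18.
Σw·x = 9·1561 + 9·54 = 14535, so x̄ = 14535/18 ≈ 807.50.
807.5 lies left of the midline 894, so the layout is left-heavy.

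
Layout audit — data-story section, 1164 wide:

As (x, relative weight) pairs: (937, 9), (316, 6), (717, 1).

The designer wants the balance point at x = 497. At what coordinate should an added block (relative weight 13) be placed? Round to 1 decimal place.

x ≈ 259.0

With the added block, Σw becomes 9 + 6 + 1 + 13 = 29.
x: need Σw·x = 29·497 = 14413. Existing = 9·937 + 6·316 + 1·717 = 11046. Remainder 3367 / 13 ≈ 259.00.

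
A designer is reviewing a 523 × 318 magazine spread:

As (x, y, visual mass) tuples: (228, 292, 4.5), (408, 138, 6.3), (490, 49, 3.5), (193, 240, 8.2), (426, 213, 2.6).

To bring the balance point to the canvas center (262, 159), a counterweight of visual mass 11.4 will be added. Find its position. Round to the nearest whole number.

(137, 81)

With the counterweight, Σw becomes 4.5 + 6.3 + 3.5 + 8.2 + 2.6 + 11.4 = 36.5.
Along x: (8001.6 + 11.4·x) / 36.5 = 262 (existing moment 4.5·228 + 6.3·408 + 3.5·490 + 8.2·193 + 2.6·426 = 8001.6) ⇒ x = (9563.0 − 8001.6) / 11.4 ≈ 136.96.
Along y: (4876.7 + 11.4·y) / 36.5 = 159 (existing moment 4.5·292 + 6.3·138 + 3.5·49 + 8.2·240 + 2.6·213 = 4876.7) ⇒ y = (5803.5 − 4876.7) / 11.4 ≈ 81.30.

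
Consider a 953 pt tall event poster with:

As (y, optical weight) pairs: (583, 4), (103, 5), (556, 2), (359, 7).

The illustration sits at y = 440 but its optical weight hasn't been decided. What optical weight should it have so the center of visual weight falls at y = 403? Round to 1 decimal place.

Known weights sum to 4 + 5 + 2 + 7 = 18; their moment is 4·583 + 5·103 + 2·556 + 7·359 = 6472.
For the centroid to hit 403: (6472 + w·440) / (18 + w) = 403.
Rearranging, w·(440 − 403) = 403·18 − 6472 = 782, so w ≈ 782/37 = 21.14.

w ≈ 21.1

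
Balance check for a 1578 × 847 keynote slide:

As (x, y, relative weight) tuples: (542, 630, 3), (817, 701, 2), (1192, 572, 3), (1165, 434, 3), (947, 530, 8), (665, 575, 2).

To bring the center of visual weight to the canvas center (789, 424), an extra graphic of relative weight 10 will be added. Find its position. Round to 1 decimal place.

(522.2, 144.4)

With the extra graphic, Σw becomes 3 + 2 + 3 + 3 + 8 + 2 + 10 = 31.
Along x: (19237 + 10·x) / 31 = 789 (existing moment 3·542 + 2·817 + 3·1192 + 3·1165 + 8·947 + 2·665 = 19237) ⇒ x = (24459 − 19237) / 10 ≈ 522.20.
Along y: (11700 + 10·y) / 31 = 424 (existing moment 3·630 + 2·701 + 3·572 + 3·434 + 8·530 + 2·575 = 11700) ⇒ y = (13144 − 11700) / 10 ≈ 144.40.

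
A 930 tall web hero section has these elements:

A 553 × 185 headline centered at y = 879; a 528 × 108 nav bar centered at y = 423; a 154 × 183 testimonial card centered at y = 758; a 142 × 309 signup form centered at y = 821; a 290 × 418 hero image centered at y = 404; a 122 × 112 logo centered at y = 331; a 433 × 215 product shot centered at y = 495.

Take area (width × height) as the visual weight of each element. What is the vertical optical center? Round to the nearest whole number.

Taking area as weight: headline 553·185 = 102305, nav bar 528·108 = 57024, testimonial card 154·183 = 28182, signup form 142·309 = 43878, hero image 290·418 = 121220, logo 122·112 = 13664, product shot 433·215 = 93095. Sum 459368.
y: moment 271010730 / weight 459368 ≈ 589.96

y ≈ 590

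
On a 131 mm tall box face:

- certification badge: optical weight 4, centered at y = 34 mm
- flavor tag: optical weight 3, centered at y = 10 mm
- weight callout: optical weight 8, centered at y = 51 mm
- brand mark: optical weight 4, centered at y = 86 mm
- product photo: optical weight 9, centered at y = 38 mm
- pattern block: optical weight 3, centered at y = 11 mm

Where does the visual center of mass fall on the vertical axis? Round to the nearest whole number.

Weights sum to 4 + 3 + 8 + 4 + 9 + 3 = 31.
y: (4·34 + 3·10 + 8·51 + 4·86 + 9·38 + 3·11) / 31 = 1293 / 31 ≈ 41.71

y ≈ 42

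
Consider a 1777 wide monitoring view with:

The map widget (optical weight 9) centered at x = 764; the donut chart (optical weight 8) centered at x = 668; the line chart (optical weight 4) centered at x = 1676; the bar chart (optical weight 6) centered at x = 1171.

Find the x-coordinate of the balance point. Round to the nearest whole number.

x ≈ 961

Σw = 9 + 8 + 4 + 6 = 27.
x: (9·764 + 8·668 + 4·1676 + 6·1171) / 27 = 25950 / 27 ≈ 961.11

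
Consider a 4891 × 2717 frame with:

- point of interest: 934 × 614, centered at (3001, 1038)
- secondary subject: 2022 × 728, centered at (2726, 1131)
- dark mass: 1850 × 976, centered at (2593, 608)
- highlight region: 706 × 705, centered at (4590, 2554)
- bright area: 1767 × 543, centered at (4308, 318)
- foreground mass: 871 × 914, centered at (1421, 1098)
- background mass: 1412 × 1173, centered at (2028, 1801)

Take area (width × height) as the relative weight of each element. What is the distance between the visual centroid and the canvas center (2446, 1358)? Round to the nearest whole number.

Areas → weights: point of interest 934·614 = 573476, secondary subject 2022·728 = 1472016, dark mass 1850·976 = 1805600, highlight region 706·705 = 497730, bright area 1767·543 = 959481, foreground mass 871·914 = 796094, background mass 1412·1173 = 1656276; Σw = 7760673.
x: moment 21323840042 / weight 7760673 ≈ 2747.68
Σw·y = 8791304650; ȳ = 8791304650/7760673 ≈ 1132.80.
Relative to (2446, 1358): Δ = (301.68, -225.20); |Δ| = √(301.68² + -225.20²) ≈ 376.46.

≈ 376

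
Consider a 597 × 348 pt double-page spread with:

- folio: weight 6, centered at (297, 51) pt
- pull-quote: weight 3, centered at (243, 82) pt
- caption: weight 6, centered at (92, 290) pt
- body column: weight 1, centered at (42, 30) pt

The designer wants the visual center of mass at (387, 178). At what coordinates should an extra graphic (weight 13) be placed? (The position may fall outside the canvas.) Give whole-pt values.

With the extra graphic, Σw becomes 6 + 3 + 6 + 1 + 13 = 29.
x: need Σw·x = 29·387 = 11223. Existing = 6·297 + 3·243 + 6·92 + 1·42 = 3105. Remainder 8118 / 13 ≈ 624.46.
y: need Σw·y = 29·178 = 5162. Existing = 6·51 + 3·82 + 6·290 + 1·30 = 2322. Remainder 2840 / 13 ≈ 218.46.

(624, 218)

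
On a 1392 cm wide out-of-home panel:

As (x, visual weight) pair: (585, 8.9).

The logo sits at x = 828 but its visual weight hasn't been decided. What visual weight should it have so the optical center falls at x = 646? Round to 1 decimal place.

Known: weight 8.9 with moment 8.9·585 = 5206.5.
Set Σw·x/Σw = 646: (5206.5 + 828w) = 646·(8.9 + w).
So w = (646·8.9 − 5206.5)/(828 − 646) = 542.9/182 ≈ 2.98.

w ≈ 3.0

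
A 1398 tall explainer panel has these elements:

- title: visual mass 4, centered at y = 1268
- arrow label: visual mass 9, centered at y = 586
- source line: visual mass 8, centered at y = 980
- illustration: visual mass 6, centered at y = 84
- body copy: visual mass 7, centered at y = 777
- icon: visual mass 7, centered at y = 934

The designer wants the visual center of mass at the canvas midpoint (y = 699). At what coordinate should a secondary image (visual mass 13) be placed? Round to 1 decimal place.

New total weight: (4 + 9 + 8 + 6 + 7 + 7) + 13 = 54.
y: need Σw·y = 54·699 = 37746. Existing = 4·1268 + 9·586 + 8·980 + 6·84 + 7·777 + 7·934 = 30667. Remainder 7079 / 13 ≈ 544.54.

y ≈ 544.5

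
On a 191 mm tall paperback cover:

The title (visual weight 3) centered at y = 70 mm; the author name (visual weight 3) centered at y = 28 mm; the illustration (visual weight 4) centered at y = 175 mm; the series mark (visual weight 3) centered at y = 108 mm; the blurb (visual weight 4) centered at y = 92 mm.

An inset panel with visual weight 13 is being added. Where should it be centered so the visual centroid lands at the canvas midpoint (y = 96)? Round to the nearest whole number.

New total weight: (3 + 3 + 4 + 3 + 4) + 13 = 30.
Along y: (1686 + 13·y) / 30 = 96 (existing moment 3·70 + 3·28 + 4·175 + 3·108 + 4·92 = 1686) ⇒ y = (2880 − 1686) / 13 ≈ 91.85.

y ≈ 92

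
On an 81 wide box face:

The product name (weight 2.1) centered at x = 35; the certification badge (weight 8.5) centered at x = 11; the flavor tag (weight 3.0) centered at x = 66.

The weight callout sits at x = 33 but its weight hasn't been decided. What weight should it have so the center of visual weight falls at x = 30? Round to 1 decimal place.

w ≈ 14.3

Existing Σw = 13.6 (2.1 + 8.5 + 3.0); existing moment 2.1·35 + 8.5·11 + 3.0·66 = 365.0.
Set Σw·x/Σw = 30: (365.0 + 33w) = 30·(13.6 + w).
So w = (30·13.6 − 365.0)/(33 − 30) = 43.0/3 ≈ 14.33.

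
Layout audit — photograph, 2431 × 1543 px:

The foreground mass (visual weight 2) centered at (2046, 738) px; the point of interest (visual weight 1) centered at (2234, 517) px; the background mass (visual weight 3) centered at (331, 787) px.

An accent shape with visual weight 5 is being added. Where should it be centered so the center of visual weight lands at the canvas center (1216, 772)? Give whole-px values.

New total weight: (2 + 1 + 3) + 5 = 11.
x: need Σw·x = 11·1216 = 13376. Existing = 2·2046 + 1·2234 + 3·331 = 7319. Remainder 6057 / 5 ≈ 1211.40.
y: need Σw·y = 11·772 = 8492. Existing = 2·738 + 1·517 + 3·787 = 4354. Remainder 4138 / 5 ≈ 827.60.

(1211, 828)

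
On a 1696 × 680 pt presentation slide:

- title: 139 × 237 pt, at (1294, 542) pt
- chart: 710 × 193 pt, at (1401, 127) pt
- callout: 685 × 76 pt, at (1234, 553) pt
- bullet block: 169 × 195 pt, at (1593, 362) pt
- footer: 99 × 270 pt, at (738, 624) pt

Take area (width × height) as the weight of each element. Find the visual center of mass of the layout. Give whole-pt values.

(1317, 329)

Taking area as weight: title 139·237 = 32943, chart 710·193 = 137030, callout 685·76 = 52060, bullet block 169·195 = 32955, footer 99·270 = 26730. Sum 281718.
x: (32943·1294 + 137030·1401 + 52060·1234 + 32955·1593 + 26730·738) / 281718 = 371073367 / 281718 ≈ 1317.18
y: (32943·542 + 137030·127 + 52060·553 + 32955·362 + 26730·624) / 281718 = 92656326 / 281718 ≈ 328.90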